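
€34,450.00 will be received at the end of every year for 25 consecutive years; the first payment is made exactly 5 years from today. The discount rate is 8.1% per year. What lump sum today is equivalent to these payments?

Ordinary annuity of 25 payments, first payment at period 5.
Periodic rate r = 0.081 per year.
The ordinary-annuity PV formula values the stream one period before the first payment (period 4); discount that back 4 periods:
PV₀ = 34,450 × [1 − (1+r)^−25] / r × (1+r)^−4 = €267,020.92

€267,020.92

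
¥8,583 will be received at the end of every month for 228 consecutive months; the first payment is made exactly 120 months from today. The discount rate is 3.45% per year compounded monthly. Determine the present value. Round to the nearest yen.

¥1,018,991

Ordinary annuity of 228 payments, first payment at period 120.
Periodic rate r = 0.0345/12 per month; n is counted in months.
The ordinary-annuity PV formula values the stream one period before the first payment (period 119); discount that back 119 periods:
PV₀ = 8,583 × [1 − (1+r)^−228] / r × (1+r)^−119 = ¥1,018,991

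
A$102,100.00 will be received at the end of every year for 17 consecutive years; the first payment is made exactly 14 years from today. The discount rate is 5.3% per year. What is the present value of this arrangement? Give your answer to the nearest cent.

Ordinary annuity of 17 payments, first payment at period 14.
Periodic rate r = 0.053 per year.
The ordinary-annuity PV formula values the stream one period before the first payment (period 13); discount that back 13 periods:
PV₀ = 102,100 × [1 − (1+r)^−17] / r × (1+r)^−13 = A$575,256.16

A$575,256.16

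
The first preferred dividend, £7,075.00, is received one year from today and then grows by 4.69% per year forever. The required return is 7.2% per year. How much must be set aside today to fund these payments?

Periodic rate r = 0.072 per year.
Growing perpetuity (Gordon): PV = PMT₁ / (r − g) = 7,075 / (r − 0.0469) = £281,872.51.

£281,872.51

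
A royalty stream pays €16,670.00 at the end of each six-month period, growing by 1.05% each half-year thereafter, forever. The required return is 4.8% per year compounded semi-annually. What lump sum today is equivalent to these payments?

€1,234,814.81

Periodic rate r = 0.048/2 per half-year.
Growing perpetuity (Gordon): PV = PMT₁ / (r − g) = 16,670 / (r − 0.0105) = €1,234,814.81.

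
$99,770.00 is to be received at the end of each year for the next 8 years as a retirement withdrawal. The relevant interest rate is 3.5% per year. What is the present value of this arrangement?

$685,814.54

This is an ordinary annuity: 8 payments of $99,770.00 at the end of each year.
Periodic rate r = 0.035 per year.
PV = PMT × [(1 − (1+r)^−n)/r] = 99,770 × [1 − (1+r)^−8] / r = $685,814.54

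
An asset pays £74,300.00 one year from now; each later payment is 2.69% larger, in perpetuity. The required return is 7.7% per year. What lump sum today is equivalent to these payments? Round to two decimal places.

Periodic rate r = 0.077 per year.
Growing perpetuity (Gordon): PV = PMT₁ / (r − g) = 74,300 / (r − 0.0269) = £1,483,033.93.

£1,483,033.93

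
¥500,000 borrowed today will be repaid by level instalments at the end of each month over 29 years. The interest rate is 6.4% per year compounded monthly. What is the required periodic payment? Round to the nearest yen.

¥3,164

Level ordinary annuity; solve PV = PMT × [(1 − (1+r)^−n)/r] for PMT.
Periodic rate r = 0.064/12 per month; n is counted in months.
With n = 348: PMT = 500,000 / ([(1 − (1+r)^−n)/r]) = ¥3,164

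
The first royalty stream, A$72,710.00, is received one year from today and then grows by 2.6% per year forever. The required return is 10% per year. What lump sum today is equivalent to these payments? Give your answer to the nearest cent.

Periodic rate r = 0.1 per year.
Growing perpetuity (Gordon): PV = PMT₁ / (r − g) = 72,710 / (r − 0.026) = A$982,567.57.

A$982,567.57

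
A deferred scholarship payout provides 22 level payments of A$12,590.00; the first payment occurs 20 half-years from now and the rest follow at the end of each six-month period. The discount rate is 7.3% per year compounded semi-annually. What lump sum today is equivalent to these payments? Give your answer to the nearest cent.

A$95,226.90

Ordinary annuity of 22 payments, first payment at period 20.
Periodic rate r = 0.073/2 per half-year; n is counted in half-years.
The ordinary-annuity PV formula values the stream one period before the first payment (period 19); discount that back 19 periods:
PV₀ = 12,590 × [1 − (1+r)^−22] / r × (1+r)^−19 = A$95,226.90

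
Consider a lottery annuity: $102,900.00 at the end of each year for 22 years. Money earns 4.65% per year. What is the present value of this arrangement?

This is an ordinary annuity: 22 payments of $102,900.00 at the end of each year.
Periodic rate r = 0.0465 per year.
PV = PMT × [(1 − (1+r)^−n)/r] = 102,900 × [1 − (1+r)^−22] / r = $1,398,762.83

$1,398,762.83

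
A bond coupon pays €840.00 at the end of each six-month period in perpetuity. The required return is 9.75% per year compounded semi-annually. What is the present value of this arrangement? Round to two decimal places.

€17,230.77

Periodic rate r = 0.0975/2 per half-year.
Level perpetuity: PV = PMT / r = 840 / (0.0975/2) = €17,230.77.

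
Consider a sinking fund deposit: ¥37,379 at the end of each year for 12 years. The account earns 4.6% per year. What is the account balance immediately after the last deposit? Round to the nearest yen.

This is an ordinary annuity: 12 deposits of ¥37,379 at the end of each year.
Periodic rate r = 0.046 per year.
FV = PMT × [((1+r)^n − 1)/r] = 37,379 × [(1+r)^12 − 1] / r = ¥581,372

¥581,372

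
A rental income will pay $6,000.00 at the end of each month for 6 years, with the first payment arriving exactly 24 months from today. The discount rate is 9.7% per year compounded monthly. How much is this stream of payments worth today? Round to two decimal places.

Ordinary annuity of 72 payments, first payment at period 24.
Periodic rate r = 0.097/12 per month; n is counted in months.
The ordinary-annuity PV formula values the stream one period before the first payment (period 23); discount that back 23 periods:
PV₀ = 6,000 × [1 − (1+r)^−72] / r × (1+r)^−23 = $271,336.37

$271,336.37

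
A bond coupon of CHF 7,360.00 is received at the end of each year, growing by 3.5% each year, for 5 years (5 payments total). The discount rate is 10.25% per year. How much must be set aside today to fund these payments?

Periodic rate r = 0.1025 per year.
Growing ordinary annuity: PV = PMT₁ × [1 − ((1+g)/(1+r))^n] / (r − g) = 7,360 × [1 − ((1+0.035)/(1+r))^5] / (r − 0.035) = CHF 29,534.17.

CHF 29,534.17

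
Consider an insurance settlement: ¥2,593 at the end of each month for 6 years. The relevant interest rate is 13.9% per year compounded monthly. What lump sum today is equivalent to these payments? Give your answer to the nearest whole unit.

This is an ordinary annuity: 72 payments of ¥2,593 at the end of each month.
Periodic rate r = 0.139/12 per month; n is counted in months.
PV = PMT × [(1 − (1+r)^−n)/r] = 2,593 × [1 − (1+r)^−72] / r = ¥126,166

¥126,166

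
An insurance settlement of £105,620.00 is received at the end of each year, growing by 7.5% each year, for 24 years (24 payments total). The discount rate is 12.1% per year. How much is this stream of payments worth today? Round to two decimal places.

£1,456,130.50

Periodic rate r = 0.121 per year.
Growing ordinary annuity: PV = PMT₁ × [1 − ((1+g)/(1+r))^n] / (r − g) = 105,620 × [1 − ((1+0.075)/(1+r))^24] / (r − 0.075) = £1,456,130.50.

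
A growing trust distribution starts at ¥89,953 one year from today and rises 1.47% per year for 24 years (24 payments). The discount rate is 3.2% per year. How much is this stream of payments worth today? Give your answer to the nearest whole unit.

Periodic rate r = 0.032 per year.
Growing ordinary annuity: PV = PMT₁ × [1 − ((1+g)/(1+r))^n] / (r − g) = 89,953 × [1 − ((1+0.0147)/(1+r))^24] / (r − 0.0147) = ¥1,734,137.

¥1,734,137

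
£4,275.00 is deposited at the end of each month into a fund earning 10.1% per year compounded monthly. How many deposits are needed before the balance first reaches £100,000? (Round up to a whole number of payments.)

Periodic rate r = 0.101/12 per month; n is counted in months.
Ordinary annuity FV: 100,000 = 4,275 × [((1+r)^n − 1)/r].
(1+r)^n = 1 + 100,000 × r / 4,275, so n = ln(1 + 100,000·r/4,275) / ln(1+r) = 21.44.
Round up to a whole number of payments: n = 22.

22 payments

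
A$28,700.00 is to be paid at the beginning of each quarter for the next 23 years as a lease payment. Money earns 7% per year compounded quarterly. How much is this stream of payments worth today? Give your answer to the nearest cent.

A$1,330,470.24

This is an annuity due: 92 payments of A$28,700.00 at the beginning of each quarter.
Periodic rate r = 0.07/4 per quarter; n is counted in quarters.
PV = PMT × [(1 − (1+r)^−n)/r] × (1+r) = 28,700 × [1 − (1+r)^−92] / r × (1+r) = A$1,330,470.24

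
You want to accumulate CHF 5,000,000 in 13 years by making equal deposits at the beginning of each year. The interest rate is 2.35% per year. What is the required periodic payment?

CHF 325,666.23

Level annuity due; solve FV = PMT × [((1+r)^n − 1)/r] × (1+r) for PMT.
Periodic rate r = 0.0235 per year.
With n = 13: PMT = 5,000,000 / ([((1+r)^n − 1)/r] × (1+r)) = CHF 325,666.23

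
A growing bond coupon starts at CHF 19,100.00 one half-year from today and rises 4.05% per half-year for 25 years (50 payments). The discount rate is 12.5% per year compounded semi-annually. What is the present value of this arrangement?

CHF 563,204.19

Periodic rate r = 0.125/2 per half-year; n is counted in half-years.
Growing ordinary annuity: PV = PMT₁ × [1 − ((1+g)/(1+r))^n] / (r − g) = 19,100 × [1 − ((1+0.0405)/(1+r))^50] / (r − 0.0405) = CHF 563,204.19.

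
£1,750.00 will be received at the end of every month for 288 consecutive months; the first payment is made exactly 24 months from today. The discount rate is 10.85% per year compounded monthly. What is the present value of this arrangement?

£145,577.22

Ordinary annuity of 288 payments, first payment at period 24.
Periodic rate r = 0.1085/12 per month; n is counted in months.
The ordinary-annuity PV formula values the stream one period before the first payment (period 23); discount that back 23 periods:
PV₀ = 1,750 × [1 − (1+r)^−288] / r × (1+r)^−23 = £145,577.22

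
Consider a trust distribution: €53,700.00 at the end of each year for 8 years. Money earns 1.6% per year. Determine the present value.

€400,248.57

This is an ordinary annuity: 8 payments of €53,700.00 at the end of each year.
Periodic rate r = 0.016 per year.
PV = PMT × [(1 − (1+r)^−n)/r] = 53,700 × [1 − (1+r)^−8] / r = €400,248.57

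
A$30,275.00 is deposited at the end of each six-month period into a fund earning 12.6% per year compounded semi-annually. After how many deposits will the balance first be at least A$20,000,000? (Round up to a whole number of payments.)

Periodic rate r = 0.126/2 per half-year; n is counted in half-years.
Ordinary annuity FV: 20,000,000 = 30,275 × [((1+r)^n − 1)/r].
(1+r)^n = 1 + 20,000,000 × r / 30,275, so n = ln(1 + 20,000,000·r/30,275) / ln(1+r) = 61.42.
Round up to a whole number of payments: n = 62.

62 payments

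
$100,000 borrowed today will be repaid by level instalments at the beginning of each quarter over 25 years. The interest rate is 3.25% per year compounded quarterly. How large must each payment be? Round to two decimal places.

Level annuity due; solve PV = PMT × [(1 − (1+r)^−n)/r] × (1+r) for PMT.
Periodic rate r = 0.0325/4 per quarter; n is counted in quarters.
With n = 100: PMT = 100,000 / ([(1 − (1+r)^−n)/r] × (1+r)) = $1,452.71

$1,452.71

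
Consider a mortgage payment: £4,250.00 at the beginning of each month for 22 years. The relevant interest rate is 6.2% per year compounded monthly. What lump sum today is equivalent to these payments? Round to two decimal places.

This is an annuity due: 264 payments of £4,250.00 at the beginning of each month.
Periodic rate r = 0.062/12 per month; n is counted in months.
PV = PMT × [(1 − (1+r)^−n)/r] × (1+r) = 4,250 × [1 − (1+r)^−264] / r × (1+r) = £614,719.27

£614,719.27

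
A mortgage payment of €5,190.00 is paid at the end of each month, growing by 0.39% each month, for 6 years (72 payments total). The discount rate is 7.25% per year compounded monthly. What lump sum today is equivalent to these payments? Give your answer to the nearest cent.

€344,710.10

Periodic rate r = 0.0725/12 per month; n is counted in months.
Growing ordinary annuity: PV = PMT₁ × [1 − ((1+g)/(1+r))^n] / (r − g) = 5,190 × [1 − ((1+0.0039)/(1+r))^72] / (r − 0.0039) = €344,710.10.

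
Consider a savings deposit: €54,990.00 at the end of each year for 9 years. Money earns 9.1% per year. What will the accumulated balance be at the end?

€719,034.91

This is an ordinary annuity: 9 deposits of €54,990.00 at the end of each year.
Periodic rate r = 0.091 per year.
FV = PMT × [((1+r)^n − 1)/r] = 54,990 × [(1+r)^9 − 1] / r = €719,034.91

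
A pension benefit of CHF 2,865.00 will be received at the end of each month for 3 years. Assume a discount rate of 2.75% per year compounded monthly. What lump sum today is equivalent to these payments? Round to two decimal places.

CHF 98,891.44

This is an ordinary annuity: 36 payments of CHF 2,865.00 at the end of each month.
Periodic rate r = 0.0275/12 per month; n is counted in months.
PV = PMT × [(1 − (1+r)^−n)/r] = 2,865 × [1 − (1+r)^−36] / r = CHF 98,891.44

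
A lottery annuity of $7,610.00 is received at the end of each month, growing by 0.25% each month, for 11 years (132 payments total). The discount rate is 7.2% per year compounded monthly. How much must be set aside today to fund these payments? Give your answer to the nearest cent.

Periodic rate r = 0.072/12 per month; n is counted in months.
Growing ordinary annuity: PV = PMT₁ × [1 − ((1+g)/(1+r))^n] / (r − g) = 7,610 × [1 − ((1+0.0025)/(1+r))^132] / (r − 0.0025) = $801,756.85.

$801,756.85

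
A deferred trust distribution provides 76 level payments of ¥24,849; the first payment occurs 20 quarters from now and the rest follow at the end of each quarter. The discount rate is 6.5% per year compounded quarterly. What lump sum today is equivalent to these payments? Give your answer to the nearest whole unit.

Ordinary annuity of 76 payments, first payment at period 20.
Periodic rate r = 0.065/4 per quarter; n is counted in quarters.
The ordinary-annuity PV formula values the stream one period before the first payment (period 19); discount that back 19 periods:
PV₀ = 24,849 × [1 − (1+r)^−76] / r × (1+r)^−19 = ¥795,082

¥795,082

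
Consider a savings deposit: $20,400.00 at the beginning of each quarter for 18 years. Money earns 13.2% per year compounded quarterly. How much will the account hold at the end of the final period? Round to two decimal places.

This is an annuity due: 72 deposits of $20,400.00 at the beginning of each quarter.
Periodic rate r = 0.132/4 per quarter; n is counted in quarters.
FV = PMT × [((1+r)^n − 1)/r] × (1+r) = 20,400 × [(1+r)^72 − 1] / r × (1+r) = $5,975,045.19

$5,975,045.19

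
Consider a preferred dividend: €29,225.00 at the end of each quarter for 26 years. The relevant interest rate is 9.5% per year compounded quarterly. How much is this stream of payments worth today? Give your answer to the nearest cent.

€1,123,393.19

This is an ordinary annuity: 104 payments of €29,225.00 at the end of each quarter.
Periodic rate r = 0.095/4 per quarter; n is counted in quarters.
PV = PMT × [(1 − (1+r)^−n)/r] = 29,225 × [1 − (1+r)^−104] / r = €1,123,393.19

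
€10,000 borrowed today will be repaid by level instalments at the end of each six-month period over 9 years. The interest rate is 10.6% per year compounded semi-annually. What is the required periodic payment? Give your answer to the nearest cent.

€875.63

Level ordinary annuity; solve PV = PMT × [(1 − (1+r)^−n)/r] for PMT.
Periodic rate r = 0.106/2 per half-year; n is counted in half-years.
With n = 18: PMT = 10,000 / ([(1 − (1+r)^−n)/r]) = €875.63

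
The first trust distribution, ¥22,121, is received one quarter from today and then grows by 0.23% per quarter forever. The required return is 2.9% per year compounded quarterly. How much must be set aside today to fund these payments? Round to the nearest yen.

Periodic rate r = 0.029/4 per quarter.
Growing perpetuity (Gordon): PV = PMT₁ / (r − g) = 22,121 / (r − 0.0023) = ¥4,468,889.

¥4,468,889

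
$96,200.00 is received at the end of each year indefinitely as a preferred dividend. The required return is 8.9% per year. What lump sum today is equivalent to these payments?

$1,080,898.88

Periodic rate r = 0.089 per year.
Level perpetuity: PV = PMT / r = 96,200 / (0.089) = $1,080,898.88.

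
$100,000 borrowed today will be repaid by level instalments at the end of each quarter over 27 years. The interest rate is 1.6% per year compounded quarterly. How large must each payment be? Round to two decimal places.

$1,142.10

Level ordinary annuity; solve PV = PMT × [(1 − (1+r)^−n)/r] for PMT.
Periodic rate r = 0.016/4 per quarter; n is counted in quarters.
With n = 108: PMT = 100,000 / ([(1 − (1+r)^−n)/r]) = $1,142.10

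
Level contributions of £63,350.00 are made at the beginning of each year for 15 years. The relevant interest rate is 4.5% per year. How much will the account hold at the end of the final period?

This is an annuity due: 15 deposits of £63,350.00 at the beginning of each year.
Periodic rate r = 0.045 per year.
FV = PMT × [((1+r)^n − 1)/r] × (1+r) = 63,350 × [(1+r)^15 − 1] / r × (1+r) = £1,375,919.98

£1,375,919.98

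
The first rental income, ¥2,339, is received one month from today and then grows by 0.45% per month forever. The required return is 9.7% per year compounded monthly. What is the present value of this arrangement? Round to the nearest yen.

Periodic rate r = 0.097/12 per month.
Growing perpetuity (Gordon): PV = PMT₁ / (r − g) = 2,339 / (r − 0.0045) = ¥652,744.

¥652,744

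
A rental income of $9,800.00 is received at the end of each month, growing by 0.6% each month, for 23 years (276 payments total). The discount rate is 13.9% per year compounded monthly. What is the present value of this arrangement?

Periodic rate r = 0.139/12 per month; n is counted in months.
Growing ordinary annuity: PV = PMT₁ × [1 − ((1+g)/(1+r))^n] / (r − g) = 9,800 × [1 − ((1+0.006)/(1+r))^276] / (r − 0.006) = $1,374,232.15.

$1,374,232.15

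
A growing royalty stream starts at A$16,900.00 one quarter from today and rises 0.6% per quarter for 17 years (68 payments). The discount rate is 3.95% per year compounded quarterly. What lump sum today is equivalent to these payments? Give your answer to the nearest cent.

Periodic rate r = 0.0395/4 per quarter; n is counted in quarters.
Growing ordinary annuity: PV = PMT₁ × [1 − ((1+g)/(1+r))^n] / (r − g) = 16,900 × [1 − ((1+0.006)/(1+r))^68] / (r − 0.006) = A$1,003,299.93.

A$1,003,299.93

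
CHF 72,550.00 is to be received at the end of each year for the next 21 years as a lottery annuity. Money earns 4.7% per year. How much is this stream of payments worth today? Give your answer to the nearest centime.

This is an ordinary annuity: 21 payments of CHF 72,550.00 at the end of each year.
Periodic rate r = 0.047 per year.
PV = PMT × [(1 − (1+r)^−n)/r] = 72,550 × [1 − (1+r)^−21] / r = CHF 955,235.20

CHF 955,235.20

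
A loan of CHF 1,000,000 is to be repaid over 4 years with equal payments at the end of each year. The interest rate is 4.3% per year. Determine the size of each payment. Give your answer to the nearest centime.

CHF 277,440.45

Level ordinary annuity; solve PV = PMT × [(1 − (1+r)^−n)/r] for PMT.
Periodic rate r = 0.043 per year.
With n = 4: PMT = 1,000,000 / ([(1 − (1+r)^−n)/r]) = CHF 277,440.45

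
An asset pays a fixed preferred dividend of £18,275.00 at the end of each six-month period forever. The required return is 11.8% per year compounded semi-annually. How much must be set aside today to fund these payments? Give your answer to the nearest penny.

Periodic rate r = 0.118/2 per half-year.
Level perpetuity: PV = PMT / r = 18,275 / (0.118/2) = £309,745.76.

£309,745.76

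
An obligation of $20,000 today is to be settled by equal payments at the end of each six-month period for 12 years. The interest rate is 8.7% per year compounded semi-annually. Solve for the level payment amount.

$1,359.16

Level ordinary annuity; solve PV = PMT × [(1 − (1+r)^−n)/r] for PMT.
Periodic rate r = 0.087/2 per half-year; n is counted in half-years.
With n = 24: PMT = 20,000 / ([(1 − (1+r)^−n)/r]) = $1,359.16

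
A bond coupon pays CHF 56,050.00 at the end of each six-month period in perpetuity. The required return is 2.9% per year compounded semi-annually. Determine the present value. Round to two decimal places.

CHF 3,865,517.24

Periodic rate r = 0.029/2 per half-year.
Level perpetuity: PV = PMT / r = 56,050 / (0.029/2) = CHF 3,865,517.24.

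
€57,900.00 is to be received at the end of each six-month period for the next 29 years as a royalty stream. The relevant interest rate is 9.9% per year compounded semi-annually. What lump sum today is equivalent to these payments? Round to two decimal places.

This is an ordinary annuity: 58 payments of €57,900.00 at the end of each six-month period.
Periodic rate r = 0.099/2 per half-year; n is counted in half-years.
PV = PMT × [(1 − (1+r)^−n)/r] = 57,900 × [1 − (1+r)^−58] / r = €1,098,724.21

€1,098,724.21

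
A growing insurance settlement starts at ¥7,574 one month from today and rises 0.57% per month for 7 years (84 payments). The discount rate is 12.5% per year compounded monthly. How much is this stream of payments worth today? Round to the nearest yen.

Periodic rate r = 0.125/12 per month; n is counted in months.
Growing ordinary annuity: PV = PMT₁ × [1 − ((1+g)/(1+r))^n] / (r − g) = 7,574 × [1 − ((1+0.0057)/(1+r))^84] / (r − 0.0057) = ¥521,874.

¥521,874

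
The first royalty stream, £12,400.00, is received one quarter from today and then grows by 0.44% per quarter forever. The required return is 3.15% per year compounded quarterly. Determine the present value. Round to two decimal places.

Periodic rate r = 0.0315/4 per quarter.
Growing perpetuity (Gordon): PV = PMT₁ / (r − g) = 12,400 / (r − 0.0044) = £3,568,345.32.

£3,568,345.32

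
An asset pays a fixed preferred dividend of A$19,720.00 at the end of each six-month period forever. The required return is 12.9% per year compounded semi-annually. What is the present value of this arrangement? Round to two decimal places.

Periodic rate r = 0.129/2 per half-year.
Level perpetuity: PV = PMT / r = 19,720 / (0.129/2) = A$305,736.43.

A$305,736.43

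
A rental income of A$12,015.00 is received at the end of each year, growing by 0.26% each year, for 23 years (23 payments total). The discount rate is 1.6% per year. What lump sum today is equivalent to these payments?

A$235,947.13

Periodic rate r = 0.016 per year.
Growing ordinary annuity: PV = PMT₁ × [1 − ((1+g)/(1+r))^n] / (r − g) = 12,015 × [1 − ((1+0.0026)/(1+r))^23] / (r − 0.0026) = A$235,947.13.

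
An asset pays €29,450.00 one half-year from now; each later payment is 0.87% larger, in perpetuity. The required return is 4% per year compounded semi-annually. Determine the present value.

Periodic rate r = 0.04/2 per half-year.
Growing perpetuity (Gordon): PV = PMT₁ / (r − g) = 29,450 / (r − 0.0087) = €2,606,194.69.

€2,606,194.69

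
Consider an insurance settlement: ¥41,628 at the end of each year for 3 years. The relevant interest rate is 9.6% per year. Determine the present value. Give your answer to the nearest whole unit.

This is an ordinary annuity: 3 payments of ¥41,628 at the end of each year.
Periodic rate r = 0.096 per year.
PV = PMT × [(1 − (1+r)^−n)/r] = 41,628 × [1 − (1+r)^−3] / r = ¥104,256

¥104,256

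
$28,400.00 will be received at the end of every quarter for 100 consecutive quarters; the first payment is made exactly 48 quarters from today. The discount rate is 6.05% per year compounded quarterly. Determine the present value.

Ordinary annuity of 100 payments, first payment at period 48.
Periodic rate r = 0.0605/4 per quarter; n is counted in quarters.
The ordinary-annuity PV formula values the stream one period before the first payment (period 47); discount that back 47 periods:
PV₀ = 28,400 × [1 − (1+r)^−100] / r × (1+r)^−47 = $720,609.80

$720,609.80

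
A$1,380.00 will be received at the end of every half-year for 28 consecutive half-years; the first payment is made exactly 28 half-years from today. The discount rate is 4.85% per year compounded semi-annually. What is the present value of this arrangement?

Ordinary annuity of 28 payments, first payment at period 28.
Periodic rate r = 0.0485/2 per half-year; n is counted in half-years.
The ordinary-annuity PV formula values the stream one period before the first payment (period 27); discount that back 27 periods:
PV₀ = 1,380 × [1 − (1+r)^−28] / r × (1+r)^−27 = A$14,564.43

A$14,564.43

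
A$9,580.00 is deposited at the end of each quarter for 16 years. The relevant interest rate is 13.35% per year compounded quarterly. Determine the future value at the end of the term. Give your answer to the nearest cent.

This is an ordinary annuity: 64 deposits of A$9,580.00 at the end of each quarter.
Periodic rate r = 0.1335/4 per quarter; n is counted in quarters.
FV = PMT × [((1+r)^n − 1)/r] = 9,580 × [(1+r)^64 − 1] / r = A$2,059,634.50

A$2,059,634.50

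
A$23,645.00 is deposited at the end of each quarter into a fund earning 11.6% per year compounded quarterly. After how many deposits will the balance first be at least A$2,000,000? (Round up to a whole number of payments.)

44 payments

Periodic rate r = 0.116/4 per quarter; n is counted in quarters.
Ordinary annuity FV: 2,000,000 = 23,645 × [((1+r)^n − 1)/r].
(1+r)^n = 1 + 2,000,000 × r / 23,645, so n = ln(1 + 2,000,000·r/23,645) / ln(1+r) = 43.35.
Round up to a whole number of payments: n = 44.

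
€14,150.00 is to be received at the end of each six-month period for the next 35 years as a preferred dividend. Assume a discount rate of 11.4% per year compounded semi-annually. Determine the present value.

€243,121.34

This is an ordinary annuity: 70 payments of €14,150.00 at the end of each six-month period.
Periodic rate r = 0.114/2 per half-year; n is counted in half-years.
PV = PMT × [(1 − (1+r)^−n)/r] = 14,150 × [1 − (1+r)^−70] / r = €243,121.34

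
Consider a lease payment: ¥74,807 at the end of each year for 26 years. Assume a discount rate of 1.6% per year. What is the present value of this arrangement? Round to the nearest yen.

This is an ordinary annuity: 26 payments of ¥74,807 at the end of each year.
Periodic rate r = 0.016 per year.
PV = PMT × [(1 − (1+r)^−n)/r] = 74,807 × [1 − (1+r)^−26] / r = ¥1,580,971

¥1,580,971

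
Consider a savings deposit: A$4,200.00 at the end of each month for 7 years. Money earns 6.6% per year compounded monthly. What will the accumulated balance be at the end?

A$446,908.52

This is an ordinary annuity: 84 deposits of A$4,200.00 at the end of each month.
Periodic rate r = 0.066/12 per month; n is counted in months.
FV = PMT × [((1+r)^n − 1)/r] = 4,200 × [(1+r)^84 − 1] / r = A$446,908.52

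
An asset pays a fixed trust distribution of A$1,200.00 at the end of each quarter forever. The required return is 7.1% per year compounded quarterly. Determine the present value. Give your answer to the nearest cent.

A$67,605.63

Periodic rate r = 0.071/4 per quarter.
Level perpetuity: PV = PMT / r = 1,200 / (0.071/4) = A$67,605.63.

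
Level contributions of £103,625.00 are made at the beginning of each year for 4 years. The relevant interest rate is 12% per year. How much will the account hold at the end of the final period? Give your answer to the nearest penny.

This is an annuity due: 4 deposits of £103,625.00 at the beginning of each year.
Periodic rate r = 0.12 per year.
FV = PMT × [((1+r)^n − 1)/r] × (1+r) = 103,625 × [(1+r)^4 − 1] / r × (1+r) = £554,688.81

£554,688.81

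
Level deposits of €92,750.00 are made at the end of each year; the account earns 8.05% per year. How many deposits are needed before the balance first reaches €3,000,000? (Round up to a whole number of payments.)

17 payments

Periodic rate r = 0.0805 per year.
Ordinary annuity FV: 3,000,000 = 92,750 × [((1+r)^n − 1)/r].
(1+r)^n = 1 + 3,000,000 × r / 92,750, so n = ln(1 + 3,000,000·r/92,750) / ln(1+r) = 16.56.
Round up to a whole number of payments: n = 17.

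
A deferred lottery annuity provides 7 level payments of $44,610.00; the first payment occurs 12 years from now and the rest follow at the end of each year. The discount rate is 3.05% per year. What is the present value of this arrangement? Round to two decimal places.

Ordinary annuity of 7 payments, first payment at period 12.
Periodic rate r = 0.0305 per year.
The ordinary-annuity PV formula values the stream one period before the first payment (period 11); discount that back 11 periods:
PV₀ = 44,610 × [1 − (1+r)^−7] / r × (1+r)^−11 = $199,339.82

$199,339.82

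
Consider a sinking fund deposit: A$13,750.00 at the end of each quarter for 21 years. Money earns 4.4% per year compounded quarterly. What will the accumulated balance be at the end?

This is an ordinary annuity: 84 deposits of A$13,750.00 at the end of each quarter.
Periodic rate r = 0.044/4 per quarter; n is counted in quarters.
FV = PMT × [((1+r)^n − 1)/r] = 13,750 × [(1+r)^84 − 1] / r = A$1,883,336.82

A$1,883,336.82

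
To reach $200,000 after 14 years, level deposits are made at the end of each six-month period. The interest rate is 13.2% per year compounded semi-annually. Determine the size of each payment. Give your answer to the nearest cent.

Level ordinary annuity; solve FV = PMT × [((1+r)^n − 1)/r] for PMT.
Periodic rate r = 0.132/2 per half-year; n is counted in half-years.
With n = 28: PMT = 200,000 / ([((1+r)^n − 1)/r]) = $2,646.94

$2,646.94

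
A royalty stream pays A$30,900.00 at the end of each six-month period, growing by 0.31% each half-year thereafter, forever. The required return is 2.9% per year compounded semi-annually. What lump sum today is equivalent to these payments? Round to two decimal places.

A$2,710,526.32

Periodic rate r = 0.029/2 per half-year.
Growing perpetuity (Gordon): PV = PMT₁ / (r − g) = 30,900 / (r − 0.0031) = A$2,710,526.32.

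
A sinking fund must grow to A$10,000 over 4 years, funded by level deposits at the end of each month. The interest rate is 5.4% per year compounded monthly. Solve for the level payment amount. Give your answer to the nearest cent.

A$187.11

Level ordinary annuity; solve FV = PMT × [((1+r)^n − 1)/r] for PMT.
Periodic rate r = 0.054/12 per month; n is counted in months.
With n = 48: PMT = 10,000 / ([((1+r)^n − 1)/r]) = A$187.11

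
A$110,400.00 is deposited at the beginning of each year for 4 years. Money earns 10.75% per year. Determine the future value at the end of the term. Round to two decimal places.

This is an annuity due: 4 deposits of A$110,400.00 at the beginning of each year.
Periodic rate r = 0.1075 per year.
FV = PMT × [((1+r)^n − 1)/r] × (1+r) = 110,400 × [(1+r)^4 − 1] / r × (1+r) = A$573,738.59

A$573,738.59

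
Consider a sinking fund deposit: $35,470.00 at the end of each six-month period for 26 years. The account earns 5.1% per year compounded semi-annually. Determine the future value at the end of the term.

This is an ordinary annuity: 52 deposits of $35,470.00 at the end of each six-month period.
Periodic rate r = 0.051/2 per half-year; n is counted in half-years.
FV = PMT × [((1+r)^n − 1)/r] = 35,470 × [(1+r)^52 − 1] / r = $3,761,016.27

$3,761,016.27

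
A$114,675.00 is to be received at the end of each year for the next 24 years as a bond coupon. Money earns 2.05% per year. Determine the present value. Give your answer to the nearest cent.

A$2,156,719.32

This is an ordinary annuity: 24 payments of A$114,675.00 at the end of each year.
Periodic rate r = 0.0205 per year.
PV = PMT × [(1 − (1+r)^−n)/r] = 114,675 × [1 − (1+r)^−24] / r = A$2,156,719.32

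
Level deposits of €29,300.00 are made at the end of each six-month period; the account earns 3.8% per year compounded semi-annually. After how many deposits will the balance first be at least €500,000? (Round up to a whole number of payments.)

15 payments

Periodic rate r = 0.038/2 per half-year; n is counted in half-years.
Ordinary annuity FV: 500,000 = 29,300 × [((1+r)^n − 1)/r].
(1+r)^n = 1 + 500,000 × r / 29,300, so n = ln(1 + 500,000·r/29,300) / ln(1+r) = 14.92.
Round up to a whole number of payments: n = 15.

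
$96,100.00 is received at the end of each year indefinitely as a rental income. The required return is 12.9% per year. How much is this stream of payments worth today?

Periodic rate r = 0.129 per year.
Level perpetuity: PV = PMT / r = 96,100 / (0.129) = $744,961.24.

$744,961.24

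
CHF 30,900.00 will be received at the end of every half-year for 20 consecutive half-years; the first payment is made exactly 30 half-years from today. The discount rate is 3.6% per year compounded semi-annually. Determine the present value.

CHF 307,076.59

Ordinary annuity of 20 payments, first payment at period 30.
Periodic rate r = 0.036/2 per half-year; n is counted in half-years.
The ordinary-annuity PV formula values the stream one period before the first payment (period 29); discount that back 29 periods:
PV₀ = 30,900 × [1 − (1+r)^−20] / r × (1+r)^−29 = CHF 307,076.59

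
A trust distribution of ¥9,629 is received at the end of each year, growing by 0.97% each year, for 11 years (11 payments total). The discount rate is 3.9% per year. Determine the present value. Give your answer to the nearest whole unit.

Periodic rate r = 0.039 per year.
Growing ordinary annuity: PV = PMT₁ × [1 − ((1+g)/(1+r))^n] / (r − g) = 9,629 × [1 − ((1+0.0097)/(1+r))^11] / (r − 0.0097) = ¥88,719.

¥88,719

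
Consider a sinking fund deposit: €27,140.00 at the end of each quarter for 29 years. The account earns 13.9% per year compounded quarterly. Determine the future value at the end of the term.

€40,292,851.33

This is an ordinary annuity: 116 deposits of €27,140.00 at the end of each quarter.
Periodic rate r = 0.139/4 per quarter; n is counted in quarters.
FV = PMT × [((1+r)^n − 1)/r] = 27,140 × [(1+r)^116 − 1] / r = €40,292,851.33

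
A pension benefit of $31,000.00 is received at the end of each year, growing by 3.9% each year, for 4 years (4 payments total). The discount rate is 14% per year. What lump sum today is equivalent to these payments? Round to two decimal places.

$95,151.59

Periodic rate r = 0.14 per year.
Growing ordinary annuity: PV = PMT₁ × [1 − ((1+g)/(1+r))^n] / (r − g) = 31,000 × [1 − ((1+0.039)/(1+r))^4] / (r − 0.039) = $95,151.59.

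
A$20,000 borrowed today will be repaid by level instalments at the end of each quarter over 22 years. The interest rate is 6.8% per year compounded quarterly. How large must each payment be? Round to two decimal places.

A$439.76

Level ordinary annuity; solve PV = PMT × [(1 − (1+r)^−n)/r] for PMT.
Periodic rate r = 0.068/4 per quarter; n is counted in quarters.
With n = 88: PMT = 20,000 / ([(1 − (1+r)^−n)/r]) = A$439.76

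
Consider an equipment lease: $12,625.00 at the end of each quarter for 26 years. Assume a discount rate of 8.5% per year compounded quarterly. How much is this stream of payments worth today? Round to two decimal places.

$527,415.90

This is an ordinary annuity: 104 payments of $12,625.00 at the end of each quarter.
Periodic rate r = 0.085/4 per quarter; n is counted in quarters.
PV = PMT × [(1 − (1+r)^−n)/r] = 12,625 × [1 − (1+r)^−104] / r = $527,415.90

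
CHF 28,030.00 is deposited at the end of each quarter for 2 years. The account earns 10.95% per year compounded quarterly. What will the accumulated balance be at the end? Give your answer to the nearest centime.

CHF 246,942.44

This is an ordinary annuity: 8 deposits of CHF 28,030.00 at the end of each quarter.
Periodic rate r = 0.1095/4 per quarter; n is counted in quarters.
FV = PMT × [((1+r)^n − 1)/r] = 28,030 × [(1+r)^8 − 1] / r = CHF 246,942.44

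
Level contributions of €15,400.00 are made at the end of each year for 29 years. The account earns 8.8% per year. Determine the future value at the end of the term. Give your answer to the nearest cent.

€1,844,649.54

This is an ordinary annuity: 29 deposits of €15,400.00 at the end of each year.
Periodic rate r = 0.088 per year.
FV = PMT × [((1+r)^n − 1)/r] = 15,400 × [(1+r)^29 − 1] / r = €1,844,649.54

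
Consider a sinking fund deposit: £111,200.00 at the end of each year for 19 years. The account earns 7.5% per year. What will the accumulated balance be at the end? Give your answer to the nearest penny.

This is an ordinary annuity: 19 deposits of £111,200.00 at the end of each year.
Periodic rate r = 0.075 per year.
FV = PMT × [((1+r)^n − 1)/r] = 111,200 × [(1+r)^19 − 1] / r = £4,376,074.94

£4,376,074.94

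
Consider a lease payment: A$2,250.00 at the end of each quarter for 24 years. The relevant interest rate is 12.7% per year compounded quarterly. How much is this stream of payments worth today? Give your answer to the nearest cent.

A$67,340.09

This is an ordinary annuity: 96 payments of A$2,250.00 at the end of each quarter.
Periodic rate r = 0.127/4 per quarter; n is counted in quarters.
PV = PMT × [(1 − (1+r)^−n)/r] = 2,250 × [1 − (1+r)^−96] / r = A$67,340.09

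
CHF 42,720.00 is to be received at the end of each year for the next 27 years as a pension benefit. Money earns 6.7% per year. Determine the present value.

CHF 526,919.72

This is an ordinary annuity: 27 payments of CHF 42,720.00 at the end of each year.
Periodic rate r = 0.067 per year.
PV = PMT × [(1 − (1+r)^−n)/r] = 42,720 × [1 − (1+r)^−27] / r = CHF 526,919.72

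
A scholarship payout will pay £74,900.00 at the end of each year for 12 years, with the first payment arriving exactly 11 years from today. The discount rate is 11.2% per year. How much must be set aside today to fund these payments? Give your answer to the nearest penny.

Ordinary annuity of 12 payments, first payment at period 11.
Periodic rate r = 0.112 per year.
The ordinary-annuity PV formula values the stream one period before the first payment (period 10); discount that back 10 periods:
PV₀ = 74,900 × [1 − (1+r)^−12] / r × (1+r)^−10 = £166,613.38

£166,613.38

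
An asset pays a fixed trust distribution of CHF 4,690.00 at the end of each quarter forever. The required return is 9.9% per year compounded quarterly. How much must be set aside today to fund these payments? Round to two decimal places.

Periodic rate r = 0.099/4 per quarter.
Level perpetuity: PV = PMT / r = 4,690 / (0.099/4) = CHF 189,494.95.

CHF 189,494.95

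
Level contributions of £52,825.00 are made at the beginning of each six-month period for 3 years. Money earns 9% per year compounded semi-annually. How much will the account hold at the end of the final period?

£370,786.69

This is an annuity due: 6 deposits of £52,825.00 at the beginning of each six-month period.
Periodic rate r = 0.09/2 per half-year; n is counted in half-years.
FV = PMT × [((1+r)^n − 1)/r] × (1+r) = 52,825 × [(1+r)^6 − 1] / r × (1+r) = £370,786.69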